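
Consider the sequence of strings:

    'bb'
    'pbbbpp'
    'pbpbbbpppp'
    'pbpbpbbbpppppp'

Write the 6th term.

Each term wraps the previous one in pb on the left and pp on the right.
From pbpbpbbbpppppp, 2 further steps: pbpbpbbbpppppp → pbpbpbpbbbpppppppp → (answer).

pbpbpbpbpbbbpppppppppp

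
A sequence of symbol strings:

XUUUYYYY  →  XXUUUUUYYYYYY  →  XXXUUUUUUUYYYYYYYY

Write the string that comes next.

XXXXUUUUUUUUUYYYYYYYYYY

Reading off run lengths: X runs 1, 2, 3; U runs 3, 5, 7; Y runs 4, 6, 8 — each is linear in n, where the shown terms are n = 2, 3, 4.
At n = 5 the blocks have lengths 4, 9, 10.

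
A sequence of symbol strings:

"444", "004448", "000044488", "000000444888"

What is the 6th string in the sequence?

Each term wraps the previous one in 00 on the left and 8 on the right.
From 000000444888, 2 further steps: 000000444888 → 000000004448888 → (answer).

000000000044488888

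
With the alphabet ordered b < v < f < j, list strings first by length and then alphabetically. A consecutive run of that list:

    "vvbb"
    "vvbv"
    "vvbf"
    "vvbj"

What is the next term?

vvvb

The successor of vvbj increments the rightmost position that isn't already j and resets every position after it to b.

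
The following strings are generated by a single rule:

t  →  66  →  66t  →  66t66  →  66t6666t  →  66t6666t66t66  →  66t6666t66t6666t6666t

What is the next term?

66t6666t66t6666t6666t66t6666t66t66

Each term (from the third on) is the previous term followed by the one before it: term 3 = 66·t = 66t.
Continuing: 66t6666t66t6666t6666t · 66t6666t66t66 gives term 8.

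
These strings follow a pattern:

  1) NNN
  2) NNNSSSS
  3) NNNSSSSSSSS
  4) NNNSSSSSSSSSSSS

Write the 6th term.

NNNSSSSSSSSSSSSSSSSSSSS

Each term is the previous one with SSSS appended.
From NNNSSSSSSSSSSSS, 2 further steps: NNNSSSSSSSSSSSS → NNNSSSSSSSSSSSSSSSS → (answer).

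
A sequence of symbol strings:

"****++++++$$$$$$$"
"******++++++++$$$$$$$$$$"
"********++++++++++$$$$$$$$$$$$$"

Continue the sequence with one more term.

**********++++++++++++$$$$$$$$$$$$$$$$

The n-th term is 2n-2 *'s then 2n +'s then 3n-2 $'s, where the shown terms are n = 3, 4, 5.
Setting n = 6 gives 10, 12, 16 characters in each block.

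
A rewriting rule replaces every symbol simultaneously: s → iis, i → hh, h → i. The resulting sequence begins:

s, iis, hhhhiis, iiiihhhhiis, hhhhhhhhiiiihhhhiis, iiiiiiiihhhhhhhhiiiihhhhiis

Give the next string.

Replace each of the 27 characters of iiiiiiiihhhhhhhhiiiihhhhiis in place — hh hh hh hh hh hh hh hh i i i i i i i i hh hh hh hh i i i i hh hh iis — and concatenate.

hhhhhhhhhhhhhhhhiiiiiiiihhhhhhhhiiiihhhhiis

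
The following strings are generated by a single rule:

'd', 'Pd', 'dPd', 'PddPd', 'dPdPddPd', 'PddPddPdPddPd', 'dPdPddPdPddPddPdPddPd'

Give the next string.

PddPddPdPddPddPdPddPdPddPddPdPddPd

From term 3 onward, concatenate the second-to-last term with the last: d·Pd = dPd, Pd·dPd = PddPd, …
The next term joins PddPddPdPddPd and dPdPddPdPddPddPdPddPd.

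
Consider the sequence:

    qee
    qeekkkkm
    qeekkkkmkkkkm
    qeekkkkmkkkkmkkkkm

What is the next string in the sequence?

qeekkkkmkkkkmkkkkmkkkkm

Each term is the previous one with kkkkm appended.
So the next term is qeekkkkmkkkkmkkkkm·kkkkm.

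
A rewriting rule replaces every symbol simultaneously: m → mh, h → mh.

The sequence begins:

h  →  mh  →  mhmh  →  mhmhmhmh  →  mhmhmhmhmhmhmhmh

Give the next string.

Rewriting the 16 symbols of mhmhmhmhmhmhmhmh one by one yields mh mh mh mh mh mh mh mh mh mh mh mh mh mh mh mh; concatenated:

mhmhmhmhmhmhmhmhmhmhmhmhmhmhmhmh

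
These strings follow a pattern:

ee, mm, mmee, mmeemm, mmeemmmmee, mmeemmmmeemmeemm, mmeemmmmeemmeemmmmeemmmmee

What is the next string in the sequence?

mmeemmmmeemmeemmmmeemmmmeemmeemmmmeemmeemm

This is a Fibonacci-style word recurrence s(k) = s(k−1)·s(k−2): e.g. mm·ee = mmee.
So term 8 is mmeemmmmeemmeemmmmeemmmmee·mmeemmmmeemmeemm.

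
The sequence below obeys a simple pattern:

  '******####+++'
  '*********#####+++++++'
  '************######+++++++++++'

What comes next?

***************#######+++++++++++++++

Each string has the form *^{3n+3} #^{n+3} +^{4n-1} (n = 1, 2, …).
For the next term, n = 4, so the run lengths are 15, 7, 15.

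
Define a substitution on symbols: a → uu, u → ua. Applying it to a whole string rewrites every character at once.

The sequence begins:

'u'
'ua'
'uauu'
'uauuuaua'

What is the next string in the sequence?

uauuuauauauuuauu

Expanding uauuuaua: u→ua, a→uu, u→ua, u→ua, u→ua, a→uu, u→ua, a→uu. Concatenated: ua uu ua ua ua uu ua uu.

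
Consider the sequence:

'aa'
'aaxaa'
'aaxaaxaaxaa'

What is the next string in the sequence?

s(k+1) = s(k)·x·s(k) — each term doubles the last with 'x' between the halves.
Doubling aaxaaxaaxaa with 'x' between the halves:

aaxaaxaaxaaxaaxaaxaaxaa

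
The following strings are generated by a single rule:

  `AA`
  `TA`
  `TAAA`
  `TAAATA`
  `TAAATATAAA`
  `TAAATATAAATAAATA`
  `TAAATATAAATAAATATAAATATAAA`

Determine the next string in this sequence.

TAAATATAAATAAATATAAATATAAATAAATATAAATAAATA

From term 3 onward, concatenate the last term with the second-to-last: TA·AA = TAAA, TAAA·TA = TAAATA, …
So term 8 is TAAATATAAATAAATATAAATATAAA·TAAATATAAATAAATA.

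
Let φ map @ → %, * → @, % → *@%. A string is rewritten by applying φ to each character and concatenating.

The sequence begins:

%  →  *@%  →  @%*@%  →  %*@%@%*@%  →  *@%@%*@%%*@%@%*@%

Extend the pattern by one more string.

Rewriting the 17 symbols of *@%@%*@%%*@%@%*@% one by one yields @ % *@% % *@% @ % *@% *@% @ % *@% % *@% @ % *@%; concatenated:

@%*@%%*@%@%*@%*@%@%*@%%*@%@%*@%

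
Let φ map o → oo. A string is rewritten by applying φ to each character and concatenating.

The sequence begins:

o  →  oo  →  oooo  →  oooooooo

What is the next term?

Rewriting each symbol of oooooooo: o→oo, o→oo, o→oo, o→oo, o→oo, o→oo, o→oo, o→oo, which concatenates to oo oo oo oo oo oo oo oo.

oooooooooooooooo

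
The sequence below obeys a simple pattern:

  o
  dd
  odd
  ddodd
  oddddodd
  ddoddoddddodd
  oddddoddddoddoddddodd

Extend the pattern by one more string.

From term 3 onward, concatenate the second-to-last term with the last: o·dd = odd, dd·odd = ddodd, …
The next term joins ddoddoddddodd and oddddoddddoddoddddodd.

ddoddoddddoddoddddoddddoddoddddodd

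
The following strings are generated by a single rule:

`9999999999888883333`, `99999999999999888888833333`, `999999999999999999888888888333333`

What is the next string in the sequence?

Reading off run lengths: 9 runs 10, 14, 18; 8 runs 5, 7, 9; 3 runs 4, 5, 6 — each is linear in n, where the shown terms are n = 2, 3, 4.
Setting n = 5 gives 22, 11, 7 characters in each block.

9999999999999999999999888888888883333333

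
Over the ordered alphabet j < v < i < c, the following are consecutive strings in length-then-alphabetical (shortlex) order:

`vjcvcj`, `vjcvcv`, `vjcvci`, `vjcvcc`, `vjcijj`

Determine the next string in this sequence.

The successor of vjcijj increments the rightmost position that isn't already c and resets every position after it to j.

vjcijv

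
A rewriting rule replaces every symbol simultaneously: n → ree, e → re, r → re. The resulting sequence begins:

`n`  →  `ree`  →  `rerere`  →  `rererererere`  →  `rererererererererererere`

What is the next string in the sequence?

rererererererererererererererererererererererere

Applying the rule to each of the 24 symbols of rererererererererererere gives the pieces re re re re re re re re re re re re re re re re re re re re re re re re, which concatenate to the answer.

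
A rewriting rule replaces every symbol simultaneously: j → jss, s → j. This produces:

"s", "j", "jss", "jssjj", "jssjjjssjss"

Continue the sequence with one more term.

jssjjjssjssjssjjjssjj

Rewriting each symbol of jssjjjssjss: j→jss, s→j, s→j, j→jss, j→jss, j→jss, s→j, s→j, j→jss, s→j, s→j, which concatenates to jss j j jss jss jss j j jss j j.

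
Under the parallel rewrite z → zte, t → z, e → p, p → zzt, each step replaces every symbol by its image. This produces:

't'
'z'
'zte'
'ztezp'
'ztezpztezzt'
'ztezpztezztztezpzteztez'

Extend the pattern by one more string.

Applying the rule to each of the 23 symbols of ztezpztezztztezpzteztez gives the pieces zte z p zte zzt zte z p zte zte z zte z p zte zzt zte z p zte z p zte, which concatenate to the answer.

ztezpztezztztezpzteztezztezpztezztztezpztezpzte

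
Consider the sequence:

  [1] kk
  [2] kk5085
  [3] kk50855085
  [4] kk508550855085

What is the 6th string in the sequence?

Every step adds 5085 to the end: s(k+1) = s(k)·5085.
From kk508550855085, 2 further steps: kk508550855085 → kk5085508550855085 → (answer).

kk50855085508550855085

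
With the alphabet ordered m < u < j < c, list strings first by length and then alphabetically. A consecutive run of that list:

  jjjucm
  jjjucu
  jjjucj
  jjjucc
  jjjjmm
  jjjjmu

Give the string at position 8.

jjjjmc

Stepping forward 2 times from jjjjmu: jjjjmu → jjjjmj, then the target.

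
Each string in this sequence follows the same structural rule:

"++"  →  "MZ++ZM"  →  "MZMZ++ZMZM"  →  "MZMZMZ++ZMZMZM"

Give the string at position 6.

s(k+1) = MZ·s(k)·ZM, so each term gains MZ as a prefix and ZM as a suffix.
From MZMZMZ++ZMZMZM, 2 further steps: MZMZMZ++ZMZMZM → MZMZMZMZ++ZMZMZMZM → (answer).

MZMZMZMZMZ++ZMZMZMZMZM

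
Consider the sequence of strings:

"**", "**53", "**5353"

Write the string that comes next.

**535353

Each term is the previous one with 53 appended.
One more step from **5353 gives the answer.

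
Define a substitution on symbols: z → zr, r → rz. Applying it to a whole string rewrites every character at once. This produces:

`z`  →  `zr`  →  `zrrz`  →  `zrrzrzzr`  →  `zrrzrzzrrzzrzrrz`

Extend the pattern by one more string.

zrrzrzzrrzzrzrrzrzzrzrrzzrrzrzzr

φ(zrrzrzzrrzzrzrrz) expands symbol-by-symbol to zr rz rz zr rz zr zr rz rz zr zr rz zr rz rz zr; joining the 16 pieces gives the next term.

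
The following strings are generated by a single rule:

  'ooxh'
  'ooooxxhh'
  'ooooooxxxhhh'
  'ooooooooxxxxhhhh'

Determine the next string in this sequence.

The n-th term is 2n o's then n x's then n h's (n = 1, 2, …).
Setting n = 5 gives 10, 5, 5 characters in each block.

ooooooooooxxxxxhhhhh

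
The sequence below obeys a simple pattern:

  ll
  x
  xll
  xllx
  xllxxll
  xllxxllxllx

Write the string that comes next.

xllxxllxllxxllxxll

Each term (from the third on) is the previous term followed by the one before it: term 3 = x·ll = xll.
The next term joins xllxxllxllx and xllxxll.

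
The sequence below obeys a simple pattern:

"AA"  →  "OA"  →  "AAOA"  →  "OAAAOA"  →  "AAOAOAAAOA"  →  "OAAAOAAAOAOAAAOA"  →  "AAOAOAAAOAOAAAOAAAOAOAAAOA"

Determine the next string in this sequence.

OAAAOAAAOAOAAAOAAAOAOAAAOAOAAAOAAAOAOAAAOA

From term 3 onward, concatenate the second-to-last term with the last: AA·OA = AAOA, OA·AAOA = OAAAOA, …
Continuing: OAAAOAAAOAOAAAOA · AAOAOAAAOAOAAAOAAAOAOAAAOA gives term 8.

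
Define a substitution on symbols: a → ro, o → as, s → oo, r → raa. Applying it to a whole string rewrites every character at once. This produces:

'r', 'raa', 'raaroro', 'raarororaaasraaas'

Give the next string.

φ(raarororaaasraaas) expands symbol-by-symbol to raa ro ro raa as raa as raa ro ro ro oo raa ro ro ro oo; joining the 17 pieces gives the next term.

raarororaaasraaasraarororoooraarororooo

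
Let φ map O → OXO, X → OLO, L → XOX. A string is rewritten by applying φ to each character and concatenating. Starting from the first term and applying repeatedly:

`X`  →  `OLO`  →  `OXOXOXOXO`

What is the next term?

OXOOLOOXOOLOOXOOLOOXOOLOOXO

Expanding OXOXOXOXO: O→OXO, X→OLO, O→OXO, X→OLO, O→OXO, X→OLO, O→OXO, X→OLO, O→OXO. Concatenated: OXO OLO OXO OLO OXO OLO OXO OLO OXO.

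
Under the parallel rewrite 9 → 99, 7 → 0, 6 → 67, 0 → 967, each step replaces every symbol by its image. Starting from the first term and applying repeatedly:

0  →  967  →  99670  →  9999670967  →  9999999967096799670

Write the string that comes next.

Replace each of the 19 characters of 9999999967096799670 in place — 99 99 99 99 99 99 99 99 67 0 967 99 67 0 99 99 67 0 967 — and concatenate.

9999999999999999670967996709999670967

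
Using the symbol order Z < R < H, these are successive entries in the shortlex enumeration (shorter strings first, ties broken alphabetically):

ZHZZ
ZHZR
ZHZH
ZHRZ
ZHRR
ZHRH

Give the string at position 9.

ZHHH

Stepping forward 3 times from ZHRH: ZHRH → ZHHZ → ZHHR, then the target.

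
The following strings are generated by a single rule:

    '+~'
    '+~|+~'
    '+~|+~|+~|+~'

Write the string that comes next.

s(k+1) = s(k)·|·s(k) — each term doubles the last with '|' between the halves.
One more doubling of +~|+~|+~|+~ gives the answer.

+~|+~|+~|+~|+~|+~|+~|+~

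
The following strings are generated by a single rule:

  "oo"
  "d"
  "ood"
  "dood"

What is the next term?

ooddood

From term 3 onward, concatenate the second-to-last term with the last: oo·d = ood, d·ood = dood, …
So term 5 is ood·dood.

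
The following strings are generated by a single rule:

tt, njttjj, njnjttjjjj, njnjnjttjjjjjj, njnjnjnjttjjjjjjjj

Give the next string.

Every step adds nj to the front and jj to the end of the previous string.
Applying this once more to njnjnjnjttjjjjjjjj:

njnjnjnjnjttjjjjjjjjjj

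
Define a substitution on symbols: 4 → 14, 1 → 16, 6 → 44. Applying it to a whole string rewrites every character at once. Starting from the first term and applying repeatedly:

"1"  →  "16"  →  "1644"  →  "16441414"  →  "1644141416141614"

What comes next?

16441414161416141644161416441614

Applying the rule to each of the 16 symbols of 1644141416141614 gives the pieces 16 44 14 14 16 14 16 14 16 44 16 14 16 44 16 14, which concatenate to the answer.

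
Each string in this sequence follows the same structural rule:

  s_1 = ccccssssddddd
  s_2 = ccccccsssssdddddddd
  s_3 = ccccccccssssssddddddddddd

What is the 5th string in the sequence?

The n-th term is 2n+2 c's then n+3 s's then 3n+2 d's (n = 1, 2, …).
At n = 5 the blocks have lengths 12, 8, 17.

ccccccccccccssssssssddddddddddddddddd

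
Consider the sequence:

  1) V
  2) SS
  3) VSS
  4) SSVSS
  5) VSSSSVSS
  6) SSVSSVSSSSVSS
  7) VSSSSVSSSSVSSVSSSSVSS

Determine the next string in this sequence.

This is a Fibonacci-style word recurrence s(k) = s(k−2)·s(k−1): e.g. V·SS = VSS.
The next term joins SSVSSVSSSSVSS and VSSSSVSSSSVSSVSSSSVSS.

SSVSSVSSSSVSSVSSSSVSSSSVSSVSSSSVSS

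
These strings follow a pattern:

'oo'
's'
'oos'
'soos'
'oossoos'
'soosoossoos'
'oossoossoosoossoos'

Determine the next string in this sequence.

Each term (from the third on) is the two preceding terms concatenated in order: term 3 = oo·s = oos.
Continuing: soosoossoos · oossoossoosoossoos gives term 8.

soosoossoosoossoossoosoossoos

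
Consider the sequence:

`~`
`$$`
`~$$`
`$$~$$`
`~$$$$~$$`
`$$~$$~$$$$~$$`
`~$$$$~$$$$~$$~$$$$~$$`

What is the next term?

$$~$$~$$$$~$$~$$$$~$$$$~$$~$$$$~$$

This is a Fibonacci-style word recurrence s(k) = s(k−2)·s(k−1): e.g. ~·$$ = ~$$.
The next term joins $$~$$~$$$$~$$ and ~$$$$~$$$$~$$~$$$$~$$.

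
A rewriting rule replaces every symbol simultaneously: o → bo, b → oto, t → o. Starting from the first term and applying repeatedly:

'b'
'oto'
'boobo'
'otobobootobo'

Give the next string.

boobootobootoboboobootobo

Apply φ to otobobootobo symbol by symbol: o→bo, t→o, o→bo, b→oto, o→bo, b→oto, o→bo, o→bo, t→o, o→bo, b→oto, o→bo; joined: bo o bo oto bo oto bo bo o bo oto bo.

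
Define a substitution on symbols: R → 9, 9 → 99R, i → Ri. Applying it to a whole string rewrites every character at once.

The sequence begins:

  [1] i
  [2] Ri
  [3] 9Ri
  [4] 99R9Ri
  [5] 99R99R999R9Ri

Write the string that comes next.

φ(99R99R999R9Ri) expands symbol-by-symbol to 99R 99R 9 99R 99R 9 99R 99R 99R 9 99R 9 Ri; joining the 13 pieces gives the next term.

99R99R999R99R999R99R99R999R9Ri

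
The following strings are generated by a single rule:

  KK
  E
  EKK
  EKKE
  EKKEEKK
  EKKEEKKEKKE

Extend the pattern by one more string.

EKKEEKKEKKEEKKEEKK

From term 3 onward, concatenate the last term with the second-to-last: E·KK = EKK, EKK·E = EKKE, …
The next term joins EKKEEKKEKKE and EKKEEKK.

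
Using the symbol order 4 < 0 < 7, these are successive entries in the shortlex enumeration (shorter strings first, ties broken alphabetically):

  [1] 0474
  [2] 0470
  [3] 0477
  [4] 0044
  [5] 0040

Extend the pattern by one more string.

Treat 0040 as a base-3 numeral over the given alphabet and add one, carrying through any trailing 7's.

0047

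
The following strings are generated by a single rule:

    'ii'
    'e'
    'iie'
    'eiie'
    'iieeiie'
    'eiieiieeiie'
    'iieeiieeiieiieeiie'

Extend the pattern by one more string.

Each term (from the third on) is the two preceding terms concatenated in order: term 3 = ii·e = iie.
Continuing: eiieiieeiie · iieeiieeiieiieeiie gives term 8.

eiieiieeiieiieeiieeiieiieeiie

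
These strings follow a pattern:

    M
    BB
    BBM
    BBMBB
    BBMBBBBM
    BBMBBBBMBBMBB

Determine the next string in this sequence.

BBMBBBBMBBMBBBBMBBBBM

From term 3 onward, concatenate the last term with the second-to-last: BB·M = BBM, BBM·BB = BBMBB, …
So term 7 is BBMBBBBMBBMBB·BBMBBBBM.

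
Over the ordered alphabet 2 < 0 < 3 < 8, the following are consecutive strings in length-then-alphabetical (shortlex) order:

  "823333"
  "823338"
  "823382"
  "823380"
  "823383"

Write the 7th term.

823822

Stepping forward 2 times from 823383: 823383 → 823388, then the target.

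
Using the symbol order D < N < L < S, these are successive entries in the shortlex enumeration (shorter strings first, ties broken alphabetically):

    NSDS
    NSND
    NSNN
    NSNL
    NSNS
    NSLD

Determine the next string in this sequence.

Treat NSLD as a base-4 numeral over the given alphabet and add one, carrying through any trailing S's.

NSLN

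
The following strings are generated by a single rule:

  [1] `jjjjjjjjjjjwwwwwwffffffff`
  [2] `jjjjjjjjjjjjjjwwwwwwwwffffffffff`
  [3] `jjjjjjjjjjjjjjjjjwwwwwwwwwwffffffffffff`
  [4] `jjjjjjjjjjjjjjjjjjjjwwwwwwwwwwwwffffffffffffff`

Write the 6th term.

jjjjjjjjjjjjjjjjjjjjjjjjjjwwwwwwwwwwwwwwwwffffffffffffffffff

Each string has the form j^{3n+2} w^{2n} f^{2n+2}, where the shown terms are n = 3, 4, 5, 6.
At n = 8 the blocks have lengths 26, 16, 18.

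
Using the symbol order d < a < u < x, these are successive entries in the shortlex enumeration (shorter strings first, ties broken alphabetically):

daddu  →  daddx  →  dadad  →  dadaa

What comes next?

Find the rightmost character of dadaa below x, bump it to the next letter, and reset everything to its right to d.

dadau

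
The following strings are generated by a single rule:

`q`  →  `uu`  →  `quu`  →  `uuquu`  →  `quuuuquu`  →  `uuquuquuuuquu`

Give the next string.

From term 3 onward, concatenate the second-to-last term with the last: q·uu = quu, uu·quu = uuquu, …
Continuing: quuuuquu · uuquuquuuuquu gives term 7.

quuuuquuuuquuquuuuquu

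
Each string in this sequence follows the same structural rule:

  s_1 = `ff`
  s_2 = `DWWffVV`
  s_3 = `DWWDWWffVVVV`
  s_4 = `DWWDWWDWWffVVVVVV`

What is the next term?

Every step adds DWW to the front and VV to the end of the previous string.
One more step from DWWDWWDWWffVVVVVV gives the answer.

DWWDWWDWWDWWffVVVVVVVV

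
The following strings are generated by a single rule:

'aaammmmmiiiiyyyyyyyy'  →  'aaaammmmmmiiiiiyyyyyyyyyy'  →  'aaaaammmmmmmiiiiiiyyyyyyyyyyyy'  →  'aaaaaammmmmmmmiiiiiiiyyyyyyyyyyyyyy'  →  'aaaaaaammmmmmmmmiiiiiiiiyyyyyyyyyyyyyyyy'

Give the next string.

aaaaaaaammmmmmmmmmiiiiiiiiiyyyyyyyyyyyyyyyyyy

Term n consists of n a's, followed by n+2 m's, followed by n+1 i's, followed by 2n+2 y's, where the shown terms are n = 3, 4, 5, 6, 7.
For the next term, n = 8, so the run lengths are 8, 10, 9, 18.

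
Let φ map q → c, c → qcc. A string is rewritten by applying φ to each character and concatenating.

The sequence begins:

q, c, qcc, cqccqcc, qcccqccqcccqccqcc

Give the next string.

Replace each of the 17 characters of qcccqccqcccqccqcc in place — c qcc qcc qcc c qcc qcc c qcc qcc qcc c qcc qcc c qcc qcc — and concatenate.

cqccqccqcccqccqcccqccqccqcccqccqcccqccqcc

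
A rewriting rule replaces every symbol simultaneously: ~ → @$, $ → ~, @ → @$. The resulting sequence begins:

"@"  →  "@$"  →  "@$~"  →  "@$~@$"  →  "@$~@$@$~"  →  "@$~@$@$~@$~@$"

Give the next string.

Replace each of the 13 characters of @$~@$@$~@$~@$ in place — @$ ~ @$ @$ ~ @$ ~ @$ @$ ~ @$ @$ ~ — and concatenate.

@$~@$@$~@$~@$@$~@$@$~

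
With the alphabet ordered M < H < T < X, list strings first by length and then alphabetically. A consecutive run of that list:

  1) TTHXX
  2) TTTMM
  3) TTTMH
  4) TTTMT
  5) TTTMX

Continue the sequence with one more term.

TTTHM

Find the rightmost character of TTTMX below X, bump it to the next letter, and reset everything to its right to M.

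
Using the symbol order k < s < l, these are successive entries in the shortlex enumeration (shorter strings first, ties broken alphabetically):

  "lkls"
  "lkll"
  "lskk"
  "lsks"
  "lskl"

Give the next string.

The successor of lskl increments the rightmost position that isn't already l and resets every position after it to k.

lssk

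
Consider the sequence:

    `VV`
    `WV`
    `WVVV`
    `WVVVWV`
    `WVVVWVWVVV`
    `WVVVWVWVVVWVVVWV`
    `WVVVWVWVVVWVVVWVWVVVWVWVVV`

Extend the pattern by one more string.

From term 3 onward, concatenate the last term with the second-to-last: WV·VV = WVVV, WVVV·WV = WVVVWV, …
Continuing: WVVVWVWVVVWVVVWVWVVVWVWVVV · WVVVWVWVVVWVVVWV gives term 8.

WVVVWVWVVVWVVVWVWVVVWVWVVVWVVVWVWVVVWVVVWV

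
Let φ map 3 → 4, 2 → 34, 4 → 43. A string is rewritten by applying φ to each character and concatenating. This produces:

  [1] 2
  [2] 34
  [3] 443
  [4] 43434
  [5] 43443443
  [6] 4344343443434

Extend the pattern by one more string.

Rewriting the 13 symbols of 4344343443434 one by one yields 43 4 43 43 4 43 4 43 43 4 43 4 43; concatenated:

434434344344343443443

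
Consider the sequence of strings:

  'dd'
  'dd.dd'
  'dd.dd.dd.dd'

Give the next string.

Every step duplicates the string with '.' between the halves.
Doubling dd.dd.dd.dd with '.' between the halves:

dd.dd.dd.dd.dd.dd.dd.dd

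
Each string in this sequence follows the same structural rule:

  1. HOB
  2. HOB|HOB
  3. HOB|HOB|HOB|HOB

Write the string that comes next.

Each string is two copies of the previous one joined by '|'.
So the next term is two copies of HOB|HOB|HOB|HOB with '|' between the halves.

HOB|HOB|HOB|HOB|HOB|HOB|HOB|HOB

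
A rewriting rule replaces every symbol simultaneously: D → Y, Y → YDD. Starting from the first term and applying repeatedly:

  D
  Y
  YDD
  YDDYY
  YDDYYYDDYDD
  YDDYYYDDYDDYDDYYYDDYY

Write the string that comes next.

Rewriting the 21 symbols of YDDYYYDDYDDYDDYYYDDYY one by one yields YDD Y Y YDD YDD YDD Y Y YDD Y Y YDD Y Y YDD YDD YDD Y Y YDD YDD; concatenated:

YDDYYYDDYDDYDDYYYDDYYYDDYYYDDYDDYDDYYYDDYDD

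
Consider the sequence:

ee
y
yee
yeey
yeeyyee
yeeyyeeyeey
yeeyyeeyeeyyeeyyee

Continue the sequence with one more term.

yeeyyeeyeeyyeeyyeeyeeyyeeyeey

Each term (from the third on) is the previous term followed by the one before it: term 3 = y·ee = yee.
So term 8 is yeeyyeeyeeyyeeyyee·yeeyyeeyeey.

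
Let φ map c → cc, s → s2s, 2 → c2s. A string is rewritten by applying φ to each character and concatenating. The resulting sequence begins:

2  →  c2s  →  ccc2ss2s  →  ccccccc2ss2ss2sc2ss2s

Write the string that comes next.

ccccccccccccccc2ss2ss2sc2ss2ss2sc2ss2sccc2ss2ss2sc2ss2s

Applying the rule to each of the 21 symbols of ccccccc2ss2ss2sc2ss2s gives the pieces cc cc cc cc cc cc cc c2s s2s s2s c2s s2s s2s c2s s2s cc c2s s2s s2s c2s s2s, which concatenate to the answer.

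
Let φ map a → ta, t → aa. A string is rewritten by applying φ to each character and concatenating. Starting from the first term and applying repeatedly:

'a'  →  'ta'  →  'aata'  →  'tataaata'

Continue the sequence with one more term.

Apply φ to tataaata symbol by symbol: t→aa, a→ta, t→aa, a→ta, a→ta, a→ta, t→aa, a→ta; joined: aa ta aa ta ta ta aa ta.

aataaatatataaata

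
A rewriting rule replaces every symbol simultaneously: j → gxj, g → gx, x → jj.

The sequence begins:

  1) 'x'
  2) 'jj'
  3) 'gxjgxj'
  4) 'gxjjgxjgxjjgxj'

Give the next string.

gxjjgxjgxjgxjjgxjgxjjgxjgxjgxjjgxj

φ(gxjjgxjgxjjgxj) expands symbol-by-symbol to gx jj gxj gxj gx jj gxj gx jj gxj gxj gx jj gxj; joining the 14 pieces gives the next term.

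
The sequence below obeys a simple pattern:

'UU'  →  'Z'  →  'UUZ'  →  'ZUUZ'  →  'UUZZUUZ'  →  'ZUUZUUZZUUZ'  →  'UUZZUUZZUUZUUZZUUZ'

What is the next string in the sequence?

ZUUZUUZZUUZUUZZUUZZUUZUUZZUUZ

Each term (from the third on) is the two preceding terms concatenated in order: term 3 = UU·Z = UUZ.
Continuing: ZUUZUUZZUUZ · UUZZUUZZUUZUUZZUUZ gives term 8.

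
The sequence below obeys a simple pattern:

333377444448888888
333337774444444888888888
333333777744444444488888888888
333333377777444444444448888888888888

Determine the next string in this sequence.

Term n consists of n+1 3's, followed by n-1 7's, followed by 2n-1 4's, followed by 2n+1 8's, where the shown terms are n = 3, 4, 5, 6.
At n = 7 the blocks have lengths 8, 6, 13, 15.

333333337777774444444444444888888888888888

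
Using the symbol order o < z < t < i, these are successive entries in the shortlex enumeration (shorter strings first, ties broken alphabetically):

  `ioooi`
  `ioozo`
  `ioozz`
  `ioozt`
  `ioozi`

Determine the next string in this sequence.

Find the rightmost character of ioozi below i, bump it to the next letter, and reset everything to its right to o.

iooto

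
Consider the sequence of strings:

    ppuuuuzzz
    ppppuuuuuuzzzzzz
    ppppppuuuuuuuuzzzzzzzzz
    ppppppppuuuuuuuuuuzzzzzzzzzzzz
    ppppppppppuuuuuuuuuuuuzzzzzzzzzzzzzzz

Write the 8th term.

ppppppppppppppppuuuuuuuuuuuuuuuuuuzzzzzzzzzzzzzzzzzzzzzzzz

Reading off run lengths: p runs 2, 4, 6, 8, 10; u runs 4, 6, 8, 10, 12; z runs 3, 6, 9, 12, 15 — each is linear in n (n = 1, 2, …).
Setting n = 8 gives 16, 18, 24 characters in each block.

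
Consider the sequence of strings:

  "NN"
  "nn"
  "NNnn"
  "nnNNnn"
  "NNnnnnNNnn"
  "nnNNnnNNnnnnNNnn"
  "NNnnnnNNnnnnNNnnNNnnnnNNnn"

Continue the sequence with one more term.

nnNNnnNNnnnnNNnnNNnnnnNNnnnnNNnnNNnnnnNNnn

From term 3 onward, concatenate the second-to-last term with the last: NN·nn = NNnn, nn·NNnn = nnNNnn, …
So term 8 is nnNNnnNNnnnnNNnn·NNnnnnNNnnnnNNnnNNnnnnNNnn.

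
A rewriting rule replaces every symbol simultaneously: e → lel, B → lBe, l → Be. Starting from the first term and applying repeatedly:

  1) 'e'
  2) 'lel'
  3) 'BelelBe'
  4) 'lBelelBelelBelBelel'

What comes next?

Replace each of the 19 characters of lBelelBelelBelBelel in place — Be lBe lel Be lel Be lBe lel Be lel Be lBe lel Be lBe lel Be lel Be — and concatenate.

BelBelelBelelBelBelelBelelBelBelelBelBelelBelelBe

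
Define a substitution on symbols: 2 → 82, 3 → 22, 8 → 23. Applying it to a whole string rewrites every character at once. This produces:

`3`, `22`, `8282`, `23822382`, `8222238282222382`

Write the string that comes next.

Rewriting the 16 symbols of 8222238282222382 one by one yields 23 82 82 82 82 22 23 82 23 82 82 82 82 22 23 82; concatenated:

23828282822223822382828282222382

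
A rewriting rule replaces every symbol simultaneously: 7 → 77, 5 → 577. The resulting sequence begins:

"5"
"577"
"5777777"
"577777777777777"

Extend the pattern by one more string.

5777777777777777777777777777777

Applying the rule to each of the 15 symbols of 577777777777777 gives the pieces 577 77 77 77 77 77 77 77 77 77 77 77 77 77 77, which concatenate to the answer.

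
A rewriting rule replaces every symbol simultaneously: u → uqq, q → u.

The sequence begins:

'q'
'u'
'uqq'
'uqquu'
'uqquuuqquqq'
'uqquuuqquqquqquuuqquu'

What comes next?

φ(uqquuuqquqquqquuuqquu) expands symbol-by-symbol to uqq u u uqq uqq uqq u u uqq u u uqq u u uqq uqq uqq u u uqq uqq; joining the 21 pieces gives the next term.

uqquuuqquqquqquuuqquuuqquuuqquqquqquuuqquqq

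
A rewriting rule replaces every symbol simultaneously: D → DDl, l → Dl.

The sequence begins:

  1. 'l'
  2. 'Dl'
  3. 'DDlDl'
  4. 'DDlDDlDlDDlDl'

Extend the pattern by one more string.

DDlDDlDlDDlDDlDlDDlDlDDlDDlDlDDlDl

Applying the rule to each of the 13 symbols of DDlDDlDlDDlDl gives the pieces DDl DDl Dl DDl DDl Dl DDl Dl DDl DDl Dl DDl Dl, which concatenate to the answer.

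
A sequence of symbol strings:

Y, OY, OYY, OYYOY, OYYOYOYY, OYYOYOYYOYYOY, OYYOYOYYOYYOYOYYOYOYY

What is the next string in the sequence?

Each term (from the third on) is the previous term followed by the one before it: term 3 = OY·Y = OYY.
The next term joins OYYOYOYYOYYOYOYYOYOYY and OYYOYOYYOYYOY.

OYYOYOYYOYYOYOYYOYOYYOYYOYOYYOYYOY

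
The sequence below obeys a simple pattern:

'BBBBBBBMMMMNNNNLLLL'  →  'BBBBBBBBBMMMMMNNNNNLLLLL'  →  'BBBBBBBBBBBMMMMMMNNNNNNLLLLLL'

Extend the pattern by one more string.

Each string has the form B^{2n+1} M^{n+1} N^{n+1} L^{n+1}, where the shown terms are n = 3, 4, 5.
At n = 6 the blocks have lengths 13, 7, 7, 7.

BBBBBBBBBBBBBMMMMMMMNNNNNNNLLLLLLL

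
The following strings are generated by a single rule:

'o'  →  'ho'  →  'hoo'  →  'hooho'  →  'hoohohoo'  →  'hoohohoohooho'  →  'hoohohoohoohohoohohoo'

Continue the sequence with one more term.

hoohohoohoohohoohohoohoohohoohooho

This is a Fibonacci-style word recurrence s(k) = s(k−1)·s(k−2): e.g. ho·o = hoo.
The next term joins hoohohoohoohohoohohoo and hoohohoohooho.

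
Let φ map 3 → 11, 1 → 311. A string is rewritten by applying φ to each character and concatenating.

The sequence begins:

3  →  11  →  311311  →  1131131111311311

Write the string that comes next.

31131111311311113113113113111131131111311311

Applying the rule to each of the 16 symbols of 1131131111311311 gives the pieces 311 311 11 311 311 11 311 311 311 311 11 311 311 11 311 311, which concatenate to the answer.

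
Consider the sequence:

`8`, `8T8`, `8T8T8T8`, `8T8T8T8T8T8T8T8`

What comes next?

8T8T8T8T8T8T8T8T8T8T8T8T8T8T8T8

s(k+1) = s(k)·T·s(k) — each term doubles the last with 'T' between the halves.
So the next term is two copies of 8T8T8T8T8T8T8T8 with 'T' between the halves.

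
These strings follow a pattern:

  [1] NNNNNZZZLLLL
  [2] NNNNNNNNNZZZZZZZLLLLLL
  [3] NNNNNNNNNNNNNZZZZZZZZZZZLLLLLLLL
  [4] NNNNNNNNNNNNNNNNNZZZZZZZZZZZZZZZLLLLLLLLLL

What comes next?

NNNNNNNNNNNNNNNNNNNNNZZZZZZZZZZZZZZZZZZZLLLLLLLLLLLL

Each string has the form N^{4n+1} Z^{4n-1} L^{2n+2} (n = 1, 2, …).
At n = 5 the blocks have lengths 21, 19, 12.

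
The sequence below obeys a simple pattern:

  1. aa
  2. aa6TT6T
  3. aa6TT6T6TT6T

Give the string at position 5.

aa6TT6T6TT6T6TT6T6TT6T

Each term is the previous one with 6TT6T appended.
From aa6TT6T6TT6T, 2 further steps: aa6TT6T6TT6T → aa6TT6T6TT6T6TT6T → (answer).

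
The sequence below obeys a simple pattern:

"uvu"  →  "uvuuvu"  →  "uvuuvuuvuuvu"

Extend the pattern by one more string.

Each string is two copies of the previous one concatenated.
One more doubling of uvuuvuuvuuvu gives the answer.

uvuuvuuvuuvuuvuuvuuvuuvu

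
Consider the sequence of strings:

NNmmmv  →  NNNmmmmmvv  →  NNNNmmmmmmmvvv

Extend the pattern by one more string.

Each string has the form N^{n+1} m^{2n+1} v^{n} (n = 1, 2, …).
Setting n = 4 gives 5, 9, 4 characters in each block.

NNNNNmmmmmmmmmvvvv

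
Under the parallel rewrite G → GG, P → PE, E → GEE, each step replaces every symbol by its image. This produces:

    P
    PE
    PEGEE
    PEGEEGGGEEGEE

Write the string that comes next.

Rewriting the 13 symbols of PEGEEGGGEEGEE one by one yields PE GEE GG GEE GEE GG GG GG GEE GEE GG GEE GEE; concatenated:

PEGEEGGGEEGEEGGGGGGGEEGEEGGGEEGEE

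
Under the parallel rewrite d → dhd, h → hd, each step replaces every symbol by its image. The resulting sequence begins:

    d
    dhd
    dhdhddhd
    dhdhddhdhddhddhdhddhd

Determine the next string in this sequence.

dhdhddhdhddhddhdhddhdhddhddhdhddhddhdhddhdhddhddhdhddhd

Applying the rule to each of the 21 symbols of dhdhddhdhddhddhdhddhd gives the pieces dhd hd dhd hd dhd dhd hd dhd hd dhd dhd hd dhd dhd hd dhd hd dhd dhd hd dhd, which concatenate to the answer.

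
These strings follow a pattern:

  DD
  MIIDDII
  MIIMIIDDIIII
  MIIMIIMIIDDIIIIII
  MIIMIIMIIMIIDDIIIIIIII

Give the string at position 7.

MIIMIIMIIMIIMIIMIIDDIIIIIIIIIIII

Every step adds MII to the front and II to the end of the previous string.
From MIIMIIMIIMIIDDIIIIIIII, 2 further steps: MIIMIIMIIMIIDDIIIIIIII → MIIMIIMIIMIIMIIDDIIIIIIIIII → (answer).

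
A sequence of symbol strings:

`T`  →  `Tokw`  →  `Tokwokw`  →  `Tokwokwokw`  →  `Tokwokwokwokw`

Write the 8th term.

Tokwokwokwokwokwokwokw

The strings grow by a fixed suffix okw each time.
From Tokwokwokwokw, 3 further steps: Tokwokwokwokw → Tokwokwokwokwokw → Tokwokwokwokwokwokw → (answer).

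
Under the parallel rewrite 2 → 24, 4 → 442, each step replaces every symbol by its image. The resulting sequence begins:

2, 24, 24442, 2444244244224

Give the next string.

2444244244224442442244424422424442

Applying the rule to each of the 13 symbols of 2444244244224 gives the pieces 24 442 442 442 24 442 442 24 442 442 24 24 442, which concatenate to the answer.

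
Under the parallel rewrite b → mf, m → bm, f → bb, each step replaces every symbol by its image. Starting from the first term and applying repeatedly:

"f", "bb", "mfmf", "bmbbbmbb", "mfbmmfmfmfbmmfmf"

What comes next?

Applying the rule to each of the 16 symbols of mfbmmfmfmfbmmfmf gives the pieces bm bb mf bm bm bb bm bb bm bb mf bm bm bb bm bb, which concatenate to the answer.

bmbbmfbmbmbbbmbbbmbbmfbmbmbbbmbb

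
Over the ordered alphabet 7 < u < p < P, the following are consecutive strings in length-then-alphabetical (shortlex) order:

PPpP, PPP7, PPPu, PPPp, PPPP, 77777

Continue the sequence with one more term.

7777u

The successor of 77777 increments the rightmost position that isn't already P and resets every position after it to 7.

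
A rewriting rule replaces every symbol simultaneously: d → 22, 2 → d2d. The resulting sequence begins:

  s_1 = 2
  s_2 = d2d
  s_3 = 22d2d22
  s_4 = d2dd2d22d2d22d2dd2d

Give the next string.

Rewriting the 19 symbols of d2dd2d22d2d22d2dd2d one by one yields 22 d2d 22 22 d2d 22 d2d d2d 22 d2d 22 d2d d2d 22 d2d 22 22 d2d 22; concatenated:

22d2d2222d2d22d2dd2d22d2d22d2dd2d22d2d2222d2d22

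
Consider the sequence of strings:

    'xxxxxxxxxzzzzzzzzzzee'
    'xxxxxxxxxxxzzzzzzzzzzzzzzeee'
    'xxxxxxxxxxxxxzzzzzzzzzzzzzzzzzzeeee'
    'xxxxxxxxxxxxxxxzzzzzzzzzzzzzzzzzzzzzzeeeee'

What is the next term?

Reading off run lengths: x runs 9, 11, 13, 15; z runs 10, 14, 18, 22; e runs 2, 3, 4, 5 — each is linear in n, where the shown terms are n = 3, 4, 5, 6.
At n = 7 the blocks have lengths 17, 26, 6.

xxxxxxxxxxxxxxxxxzzzzzzzzzzzzzzzzzzzzzzzzzzeeeeee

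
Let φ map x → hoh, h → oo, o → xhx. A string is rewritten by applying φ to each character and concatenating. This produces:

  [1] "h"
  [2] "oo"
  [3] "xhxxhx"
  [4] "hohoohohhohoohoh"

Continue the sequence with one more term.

Applying the rule to each of the 16 symbols of hohoohohhohoohoh gives the pieces oo xhx oo xhx xhx oo xhx oo oo xhx oo xhx xhx oo xhx oo, which concatenate to the answer.

ooxhxooxhxxhxooxhxooooxhxooxhxxhxooxhxoo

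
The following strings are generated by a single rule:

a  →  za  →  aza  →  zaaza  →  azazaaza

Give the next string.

zaazaazazaaza

From term 3 onward, concatenate the second-to-last term with the last: a·za = aza, za·aza = zaaza, …
The next term joins zaaza and azazaaza.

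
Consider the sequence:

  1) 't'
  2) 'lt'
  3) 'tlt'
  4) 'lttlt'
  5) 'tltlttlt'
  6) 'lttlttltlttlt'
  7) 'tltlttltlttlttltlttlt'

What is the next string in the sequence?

lttlttltlttlttltlttltlttlttltlttlt

Each term (from the third on) is the two preceding terms concatenated in order: term 3 = t·lt = tlt.
Continuing: lttlttltlttlt · tltlttltlttlttltlttlt gives term 8.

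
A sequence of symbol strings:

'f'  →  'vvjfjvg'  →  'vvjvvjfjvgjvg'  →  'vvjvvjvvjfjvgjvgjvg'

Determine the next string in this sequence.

Every step adds vvj to the front and jvg to the end of the previous string.
One more step from vvjvvjvvjfjvgjvgjvg gives the answer.

vvjvvjvvjvvjfjvgjvgjvgjvg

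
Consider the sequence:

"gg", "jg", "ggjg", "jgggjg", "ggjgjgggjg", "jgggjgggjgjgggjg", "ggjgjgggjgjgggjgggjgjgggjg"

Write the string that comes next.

jgggjgggjgjgggjgggjgjgggjgjgggjgggjgjgggjg

From term 3 onward, concatenate the second-to-last term with the last: gg·jg = ggjg, jg·ggjg = jgggjg, …
Continuing: jgggjgggjgjgggjg · ggjgjgggjgjgggjgggjgjgggjg gives term 8.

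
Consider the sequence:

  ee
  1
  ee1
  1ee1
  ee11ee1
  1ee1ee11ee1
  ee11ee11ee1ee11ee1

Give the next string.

1ee1ee11ee1ee11ee11ee1ee11ee1

From term 3 onward, concatenate the second-to-last term with the last: ee·1 = ee1, 1·ee1 = 1ee1, …
The next term joins 1ee1ee11ee1 and ee11ee11ee1ee11ee1.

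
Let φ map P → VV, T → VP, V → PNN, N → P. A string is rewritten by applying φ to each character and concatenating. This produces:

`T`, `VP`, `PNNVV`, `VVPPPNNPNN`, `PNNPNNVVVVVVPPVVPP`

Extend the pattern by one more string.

VVPPVVPPPNNPNNPNNPNNPNNPNNVVVVPNNPNNVVVV

Replace each of the 18 characters of PNNPNNVVVVVVPPVVPP in place — VV P P VV P P PNN PNN PNN PNN PNN PNN VV VV PNN PNN VV VV — and concatenate.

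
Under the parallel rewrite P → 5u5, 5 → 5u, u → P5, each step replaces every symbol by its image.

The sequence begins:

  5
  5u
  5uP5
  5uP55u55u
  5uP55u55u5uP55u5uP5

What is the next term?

5uP55u55u5uP55u5uP55uP55u55u5uP55uP55u55u

φ(5uP55u55u5uP55u5uP5) expands symbol-by-symbol to 5u P5 5u5 5u 5u P5 5u 5u P5 5u P5 5u5 5u 5u P5 5u P5 5u5 5u; joining the 19 pieces gives the next term.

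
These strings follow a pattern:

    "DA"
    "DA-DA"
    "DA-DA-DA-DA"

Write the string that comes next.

DA-DA-DA-DA-DA-DA-DA-DA

s(k+1) = s(k)·-·s(k) — each term doubles the last with '-' between the halves.
So the next term is two copies of DA-DA-DA-DA with '-' between the halves.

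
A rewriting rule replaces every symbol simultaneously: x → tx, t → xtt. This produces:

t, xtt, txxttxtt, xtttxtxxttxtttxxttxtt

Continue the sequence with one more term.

φ(xtttxtxxttxtttxxttxtt) expands symbol-by-symbol to tx xtt xtt xtt tx xtt tx tx xtt xtt tx xtt xtt xtt tx tx xtt xtt tx xtt xtt; joining the 21 pieces gives the next term.

txxttxttxtttxxtttxtxxttxtttxxttxttxtttxtxxttxtttxxttxtt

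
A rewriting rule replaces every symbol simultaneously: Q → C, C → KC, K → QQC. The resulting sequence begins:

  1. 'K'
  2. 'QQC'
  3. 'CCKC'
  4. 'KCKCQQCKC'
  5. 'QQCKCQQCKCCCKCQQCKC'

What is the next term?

CCKCQQCKCCCKCQQCKCKCKCQQCKCCCKCQQCKC

Replace each of the 19 characters of QQCKCQQCKCCCKCQQCKC in place — C C KC QQC KC C C KC QQC KC KC KC QQC KC C C KC QQC KC — and concatenate.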